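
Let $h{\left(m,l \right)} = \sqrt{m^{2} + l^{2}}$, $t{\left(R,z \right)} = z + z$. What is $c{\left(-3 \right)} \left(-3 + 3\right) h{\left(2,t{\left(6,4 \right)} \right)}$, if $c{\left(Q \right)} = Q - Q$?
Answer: $0$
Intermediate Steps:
$t{\left(R,z \right)} = 2 z$
$c{\left(Q \right)} = 0$
$h{\left(m,l \right)} = \sqrt{l^{2} + m^{2}}$
$c{\left(-3 \right)} \left(-3 + 3\right) h{\left(2,t{\left(6,4 \right)} \right)} = 0 \left(-3 + 3\right) \sqrt{\left(2 \cdot 4\right)^{2} + 2^{2}} = 0 \cdot 0 \sqrt{8^{2} + 4} = 0 \sqrt{64 + 4} = 0 \sqrt{68} = 0 \cdot 2 \sqrt{17} = 0$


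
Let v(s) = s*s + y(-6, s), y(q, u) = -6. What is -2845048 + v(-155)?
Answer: -2821029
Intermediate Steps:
v(s) = -6 + s² (v(s) = s*s - 6 = s² - 6 = -6 + s²)
-2845048 + v(-155) = -2845048 + (-6 + (-155)²) = -2845048 + (-6 + 24025) = -2845048 + 24019 = -2821029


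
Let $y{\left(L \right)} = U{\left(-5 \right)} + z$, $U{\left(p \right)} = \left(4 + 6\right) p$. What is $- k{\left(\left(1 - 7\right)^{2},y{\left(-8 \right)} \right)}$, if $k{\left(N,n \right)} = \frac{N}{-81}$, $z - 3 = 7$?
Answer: $\frac{4}{9} \approx 0.44444$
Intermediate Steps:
$z = 10$ ($z = 3 + 7 = 10$)
$U{\left(p \right)} = 10 p$
$y{\left(L \right)} = -40$ ($y{\left(L \right)} = 10 \left(-5\right) + 10 = -50 + 10 = -40$)
$k{\left(N,n \right)} = - \frac{N}{81}$ ($k{\left(N,n \right)} = N \left(- \frac{1}{81}\right) = - \frac{N}{81}$)
$- k{\left(\left(1 - 7\right)^{2},y{\left(-8 \right)} \right)} = - \frac{\left(-1\right) \left(1 - 7\right)^{2}}{81} = - \frac{\left(-1\right) \left(-6\right)^{2}}{81} = - \frac{\left(-1\right) 36}{81} = \left(-1\right) \left(- \frac{4}{9}\right) = \frac{4}{9}$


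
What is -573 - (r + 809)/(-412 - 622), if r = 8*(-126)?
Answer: -592681/1034 ≈ -573.19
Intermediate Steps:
r = -1008
-573 - (r + 809)/(-412 - 622) = -573 - (-1008 + 809)/(-412 - 622) = -573 - (-199)/(-1034) = -573 - (-199)*(-1)/1034 = -573 - 1*199/1034 = -573 - 199/1034 = -592681/1034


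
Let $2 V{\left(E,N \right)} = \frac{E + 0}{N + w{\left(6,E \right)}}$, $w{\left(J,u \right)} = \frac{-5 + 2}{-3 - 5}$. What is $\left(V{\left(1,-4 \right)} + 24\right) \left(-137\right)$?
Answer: $- \frac{94804}{29} \approx -3269.1$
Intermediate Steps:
$w{\left(J,u \right)} = \frac{3}{8}$ ($w{\left(J,u \right)} = - \frac{3}{-8} = \left(-3\right) \left(- \frac{1}{8}\right) = \frac{3}{8}$)
$V{\left(E,N \right)} = \frac{E}{2 \left(\frac{3}{8} + N\right)}$ ($V{\left(E,N \right)} = \frac{\left(E + 0\right) \frac{1}{N + \frac{3}{8}}}{2} = \frac{E \frac{1}{\frac{3}{8} + N}}{2} = \frac{E}{2 \left(\frac{3}{8} + N\right)}$)
$\left(V{\left(1,-4 \right)} + 24\right) \left(-137\right) = \left(4 \cdot 1 \frac{1}{3 + 8 \left(-4\right)} + 24\right) \left(-137\right) = \left(4 \cdot 1 \frac{1}{3 - 32} + 24\right) \left(-137\right) = \left(4 \cdot 1 \frac{1}{-29} + 24\right) \left(-137\right) = \left(4 \cdot 1 \left(- \frac{1}{29}\right) + 24\right) \left(-137\right) = \left(- \frac{4}{29} + 24\right) \left(-137\right) = \frac{692}{29} \left(-137\right) = - \frac{94804}{29}$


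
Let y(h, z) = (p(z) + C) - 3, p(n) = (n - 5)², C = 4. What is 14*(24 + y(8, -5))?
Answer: 1750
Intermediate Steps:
p(n) = (-5 + n)²
y(h, z) = 1 + (-5 + z)² (y(h, z) = ((-5 + z)² + 4) - 3 = (4 + (-5 + z)²) - 3 = 1 + (-5 + z)²)
14*(24 + y(8, -5)) = 14*(24 + (1 + (-5 - 5)²)) = 14*(24 + (1 + (-10)²)) = 14*(24 + (1 + 100)) = 14*(24 + 101) = 14*125 = 1750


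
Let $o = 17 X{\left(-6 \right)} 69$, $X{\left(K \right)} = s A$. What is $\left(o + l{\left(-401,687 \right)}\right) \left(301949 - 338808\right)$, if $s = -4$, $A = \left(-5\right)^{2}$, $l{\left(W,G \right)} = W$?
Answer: $4338341159$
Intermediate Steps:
$A = 25$
$X{\left(K \right)} = -100$ ($X{\left(K \right)} = \left(-4\right) 25 = -100$)
$o = -117300$ ($o = 17 \left(-100\right) 69 = \left(-1700\right) 69 = -117300$)
$\left(o + l{\left(-401,687 \right)}\right) \left(301949 - 338808\right) = \left(-117300 - 401\right) \left(301949 - 338808\right) = \left(-117701\right) \left(-36859\right) = 4338341159$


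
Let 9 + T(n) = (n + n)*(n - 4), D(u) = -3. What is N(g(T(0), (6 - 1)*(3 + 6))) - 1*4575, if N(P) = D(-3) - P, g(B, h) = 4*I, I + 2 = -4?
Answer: -4554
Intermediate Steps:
I = -6 (I = -2 - 4 = -6)
T(n) = -9 + 2*n*(-4 + n) (T(n) = -9 + (n + n)*(n - 4) = -9 + (2*n)*(-4 + n) = -9 + 2*n*(-4 + n))
g(B, h) = -24 (g(B, h) = 4*(-6) = -24)
N(P) = -3 - P
N(g(T(0), (6 - 1)*(3 + 6))) - 1*4575 = (-3 - 1*(-24)) - 1*4575 = (-3 + 24) - 4575 = 21 - 4575 = -4554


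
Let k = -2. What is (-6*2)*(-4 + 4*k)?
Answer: 144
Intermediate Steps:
(-6*2)*(-4 + 4*k) = (-6*2)*(-4 + 4*(-2)) = -12*(-4 - 8) = -12*(-12) = 144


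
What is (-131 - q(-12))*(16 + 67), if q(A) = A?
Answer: -9877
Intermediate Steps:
(-131 - q(-12))*(16 + 67) = (-131 - 1*(-12))*(16 + 67) = (-131 + 12)*83 = -119*83 = -9877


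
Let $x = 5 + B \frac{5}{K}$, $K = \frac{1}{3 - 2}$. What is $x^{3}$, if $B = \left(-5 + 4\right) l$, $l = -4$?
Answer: $15625$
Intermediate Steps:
$K = 1$ ($K = 1^{-1} = 1$)
$B = 4$ ($B = \left(-5 + 4\right) \left(-4\right) = \left(-1\right) \left(-4\right) = 4$)
$x = 25$ ($x = 5 + 4 \cdot \frac{5}{1} = 5 + 4 \cdot 5 \cdot 1 = 5 + 4 \cdot 5 = 5 + 20 = 25$)
$x^{3} = 25^{3} = 15625$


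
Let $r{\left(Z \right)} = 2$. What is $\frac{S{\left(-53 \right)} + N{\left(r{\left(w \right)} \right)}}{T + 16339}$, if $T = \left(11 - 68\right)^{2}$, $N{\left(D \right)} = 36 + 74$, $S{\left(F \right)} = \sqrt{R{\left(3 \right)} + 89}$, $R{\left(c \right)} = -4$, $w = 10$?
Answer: $\frac{55}{9794} + \frac{\sqrt{85}}{19588} \approx 0.0060864$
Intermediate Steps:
$S{\left(F \right)} = \sqrt{85}$ ($S{\left(F \right)} = \sqrt{-4 + 89} = \sqrt{85}$)
$N{\left(D \right)} = 110$
$T = 3249$ ($T = \left(-57\right)^{2} = 3249$)
$\frac{S{\left(-53 \right)} + N{\left(r{\left(w \right)} \right)}}{T + 16339} = \frac{\sqrt{85} + 110}{3249 + 16339} = \frac{110 + \sqrt{85}}{19588} = \left(110 + \sqrt{85}\right) \frac{1}{19588} = \frac{55}{9794} + \frac{\sqrt{85}}{19588}$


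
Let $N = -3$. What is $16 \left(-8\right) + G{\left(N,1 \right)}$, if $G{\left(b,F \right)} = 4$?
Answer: $-124$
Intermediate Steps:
$16 \left(-8\right) + G{\left(N,1 \right)} = 16 \left(-8\right) + 4 = -128 + 4 = -124$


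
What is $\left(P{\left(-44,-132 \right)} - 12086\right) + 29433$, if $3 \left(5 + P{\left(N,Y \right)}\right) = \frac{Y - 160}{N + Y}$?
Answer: $\frac{2289217}{132} \approx 17343.0$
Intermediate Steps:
$P{\left(N,Y \right)} = -5 + \frac{-160 + Y}{3 \left(N + Y\right)}$ ($P{\left(N,Y \right)} = -5 + \frac{\left(Y - 160\right) \frac{1}{N + Y}}{3} = -5 + \frac{\left(-160 + Y\right) \frac{1}{N + Y}}{3} = -5 + \frac{\frac{1}{N + Y} \left(-160 + Y\right)}{3} = -5 + \frac{-160 + Y}{3 \left(N + Y\right)}$)
$\left(P{\left(-44,-132 \right)} - 12086\right) + 29433 = \left(\frac{-160 - -660 - -1848}{3 \left(-44 - 132\right)} - 12086\right) + 29433 = \left(\frac{-160 + 660 + 1848}{3 \left(-176\right)} - 12086\right) + 29433 = \left(\frac{1}{3} \left(- \frac{1}{176}\right) 2348 - 12086\right) + 29433 = \left(- \frac{587}{132} - 12086\right) + 29433 = - \frac{1595939}{132} + 29433 = \frac{2289217}{132}$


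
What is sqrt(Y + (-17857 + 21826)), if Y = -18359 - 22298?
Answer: 4*I*sqrt(2293) ≈ 191.54*I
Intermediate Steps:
Y = -40657
sqrt(Y + (-17857 + 21826)) = sqrt(-40657 + (-17857 + 21826)) = sqrt(-40657 + 3969) = sqrt(-36688) = 4*I*sqrt(2293)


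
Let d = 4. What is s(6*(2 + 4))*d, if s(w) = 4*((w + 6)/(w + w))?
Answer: 28/3 ≈ 9.3333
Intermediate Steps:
s(w) = 2*(6 + w)/w (s(w) = 4*((6 + w)/((2*w))) = 4*((6 + w)*(1/(2*w))) = 4*((6 + w)/(2*w)) = 2*(6 + w)/w)
s(6*(2 + 4))*d = (2 + 12/((6*(2 + 4))))*4 = (2 + 12/((6*6)))*4 = (2 + 12/36)*4 = (2 + 12*(1/36))*4 = (2 + ⅓)*4 = (7/3)*4 = 28/3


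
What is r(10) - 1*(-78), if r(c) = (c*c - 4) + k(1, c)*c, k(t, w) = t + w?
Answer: 284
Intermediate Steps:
r(c) = -4 + c**2 + c*(1 + c) (r(c) = (c*c - 4) + (1 + c)*c = (c**2 - 4) + c*(1 + c) = (-4 + c**2) + c*(1 + c) = -4 + c**2 + c*(1 + c))
r(10) - 1*(-78) = (-4 + 10 + 2*10**2) - 1*(-78) = (-4 + 10 + 2*100) + 78 = (-4 + 10 + 200) + 78 = 206 + 78 = 284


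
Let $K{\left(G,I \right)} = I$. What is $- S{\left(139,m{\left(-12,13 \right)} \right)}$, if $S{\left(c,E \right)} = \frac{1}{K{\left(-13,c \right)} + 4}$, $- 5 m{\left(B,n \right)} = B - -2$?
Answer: $- \frac{1}{143} \approx -0.006993$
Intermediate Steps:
$m{\left(B,n \right)} = - \frac{2}{5} - \frac{B}{5}$ ($m{\left(B,n \right)} = - \frac{B - -2}{5} = - \frac{B + 2}{5} = - \frac{2 + B}{5} = - \frac{2}{5} - \frac{B}{5}$)
$S{\left(c,E \right)} = \frac{1}{4 + c}$ ($S{\left(c,E \right)} = \frac{1}{c + 4} = \frac{1}{4 + c}$)
$- S{\left(139,m{\left(-12,13 \right)} \right)} = - \frac{1}{4 + 139} = - \frac{1}{143}$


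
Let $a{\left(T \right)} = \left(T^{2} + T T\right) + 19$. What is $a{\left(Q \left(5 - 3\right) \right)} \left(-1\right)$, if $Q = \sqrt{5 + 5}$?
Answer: $-99$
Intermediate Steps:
$Q = \sqrt{10} \approx 3.1623$
$a{\left(T \right)} = 19 + 2 T^{2}$ ($a{\left(T \right)} = \left(T^{2} + T^{2}\right) + 19 = 2 T^{2} + 19 = 19 + 2 T^{2}$)
$a{\left(Q \left(5 - 3\right) \right)} \left(-1\right) = \left(19 + 2 \left(\sqrt{10} \left(5 - 3\right)\right)^{2}\right) \left(-1\right) = \left(19 + 2 \left(\sqrt{10} \cdot 2\right)^{2}\right) \left(-1\right) = \left(19 + 2 \left(2 \sqrt{10}\right)^{2}\right) \left(-1\right) = \left(19 + 2 \cdot 40\right) \left(-1\right) = \left(19 + 80\right) \left(-1\right) = 99 \left(-1\right) = -99$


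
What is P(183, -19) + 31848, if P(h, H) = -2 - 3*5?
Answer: 31831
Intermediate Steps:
P(h, H) = -17 (P(h, H) = -2 - 15 = -17)
P(183, -19) + 31848 = -17 + 31848 = 31831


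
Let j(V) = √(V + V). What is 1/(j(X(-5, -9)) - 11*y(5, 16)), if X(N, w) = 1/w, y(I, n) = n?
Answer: -792/139393 - 3*I*√2/278786 ≈ -0.0056818 - 1.5218e-5*I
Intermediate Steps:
j(V) = √2*√V (j(V) = √(2*V) = √2*√V)
1/(j(X(-5, -9)) - 11*y(5, 16)) = 1/(√2*√(1/(-9)) - 11*16) = 1/(√2*√(-⅑) - 176) = 1/(√2*(I/3) - 176) = 1/(I*√2/3 - 176) = 1/(-176 + I*√2/3)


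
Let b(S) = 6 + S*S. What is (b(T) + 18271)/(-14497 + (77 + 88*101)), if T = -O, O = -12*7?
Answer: -25333/5532 ≈ -4.5794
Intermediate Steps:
O = -84
T = 84 (T = -1*(-84) = 84)
b(S) = 6 + S²
(b(T) + 18271)/(-14497 + (77 + 88*101)) = ((6 + 84²) + 18271)/(-14497 + (77 + 88*101)) = ((6 + 7056) + 18271)/(-14497 + (77 + 8888)) = (7062 + 18271)/(-14497 + 8965) = 25333/(-5532) = 25333*(-1/5532) = -25333/5532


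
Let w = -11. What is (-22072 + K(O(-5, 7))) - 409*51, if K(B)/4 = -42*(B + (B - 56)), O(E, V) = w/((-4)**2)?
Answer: -33292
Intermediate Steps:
O(E, V) = -11/16 (O(E, V) = -11/((-4)**2) = -11/16)
K(B) = 9408 - 336*B (K(B) = 4*(-42*(B + (B - 56))) = 4*(-42*(B + (-56 + B))) = 4*(-42*(-56 + 2*B)) = 4*(2352 - 84*B) = 9408 - 336*B)
(-22072 + K(O(-5, 7))) - 409*51 = (-22072 + (9408 - 336*(-11/16))) - 409*51 = (-22072 + (9408 + 231)) - 20859 = (-22072 + 9639) - 20859 = -12433 - 20859 = -33292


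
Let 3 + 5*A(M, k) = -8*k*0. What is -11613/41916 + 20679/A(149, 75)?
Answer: -68792693/1996 ≈ -34465.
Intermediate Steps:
A(M, k) = -3/5 (A(M, k) = -3/5 + (-8*k*0)/5 = -3/5 + (-8*0)/5 = -3/5 + (1/5)*0 = -3/5 + 0 = -3/5)
-11613/41916 + 20679/A(149, 75) = -11613/41916 + 20679/(-3/5) = -11613*1/41916 + 20679*(-5/3) = -553/1996 - 34465 = -68792693/1996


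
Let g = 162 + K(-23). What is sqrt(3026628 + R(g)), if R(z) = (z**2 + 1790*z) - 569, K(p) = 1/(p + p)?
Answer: 9*sqrt(87310785)/46 ≈ 1828.2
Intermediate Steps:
K(p) = 1/(2*p)
g = 7451/46 (g = 162 + (1/2)/(-23) = 162 + (1/2)*(-1/23) = 162 - 1/46 = 7451/46 ≈ 161.98)
R(z) = -569 + z**2 + 1790*z
sqrt(3026628 + R(g)) = sqrt(3026628 + (-569 + (7451/46)**2 + 1790*(7451/46))) = sqrt(3026628 + (-569 + 55517401/2116 + 6668645/23)) = sqrt(3026628 + 667828737/2116) = sqrt(7072173585/2116) = 9*sqrt(87310785)/46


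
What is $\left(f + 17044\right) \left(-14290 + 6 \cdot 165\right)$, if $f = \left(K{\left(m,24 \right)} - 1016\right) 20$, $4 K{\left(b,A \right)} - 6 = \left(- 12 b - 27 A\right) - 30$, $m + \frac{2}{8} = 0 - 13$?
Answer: $77685300$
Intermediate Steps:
$m = - \frac{53}{4}$ ($m = - \frac{1}{4} + \left(0 - 13\right) = - \frac{1}{4} - 13 = - \frac{53}{4} \approx -13.25$)
$K{\left(b,A \right)} = -6 - 3 b - \frac{27 A}{4}$ ($K{\left(b,A \right)} = \frac{3}{2} + \frac{\left(- 12 b - 27 A\right) - 30}{4} = \frac{3}{2} + \frac{\left(- 27 A - 12 b\right) - 30}{4} = \frac{3}{2} + \frac{-30 - 27 A - 12 b}{4} = \frac{3}{2} - \left(\frac{15}{2} + 3 b + \frac{27 A}{4}\right) = -6 - 3 b - \frac{27 A}{4}$)
$f = -22885$ ($f = \left(\left(-6 - - \frac{159}{4} - 162\right) - 1016\right) 20 = \left(\left(-6 + \frac{159}{4} - 162\right) - 1016\right) 20 = \left(- \frac{513}{4} - 1016\right) 20 = \left(- \frac{4577}{4}\right) 20 = -22885$)
$\left(f + 17044\right) \left(-14290 + 6 \cdot 165\right) = \left(-22885 + 17044\right) \left(-14290 + 6 \cdot 165\right) = - 5841 \left(-14290 + 990\right) = \left(-5841\right) \left(-13300\right) = 77685300$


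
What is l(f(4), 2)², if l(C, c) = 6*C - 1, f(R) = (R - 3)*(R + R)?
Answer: 2209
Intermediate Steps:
f(R) = 2*R*(-3 + R) (f(R) = (-3 + R)*(2*R) = 2*R*(-3 + R))
l(C, c) = -1 + 6*C
l(f(4), 2)² = (-1 + 6*(2*4*(-3 + 4)))² = (-1 + 6*(2*4*1))² = (-1 + 6*8)² = (-1 + 48)² = 47² = 2209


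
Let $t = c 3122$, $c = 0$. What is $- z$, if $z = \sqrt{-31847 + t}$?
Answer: $- i \sqrt{31847} \approx - 178.46 i$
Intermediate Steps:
$t = 0$ ($t = 0 \cdot 3122 = 0$)
$z = i \sqrt{31847}$ ($z = \sqrt{-31847 + 0} = \sqrt{-31847} = i \sqrt{31847} \approx 178.46 i$)
$- z = - i \sqrt{31847}$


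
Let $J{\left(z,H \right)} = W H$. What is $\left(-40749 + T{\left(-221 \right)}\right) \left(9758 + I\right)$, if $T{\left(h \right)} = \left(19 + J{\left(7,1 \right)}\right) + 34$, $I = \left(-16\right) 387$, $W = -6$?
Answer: $-145143332$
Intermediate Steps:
$J{\left(z,H \right)} = - 6 H$
$I = -6192$
$T{\left(h \right)} = 47$ ($T{\left(h \right)} = \left(19 - 6\right) + 34 = 13 + 34 = 47$)
$\left(-40749 + T{\left(-221 \right)}\right) \left(9758 + I\right) = \left(-40749 + 47\right) \left(9758 - 6192\right) = \left(-40702\right) 3566 = -145143332$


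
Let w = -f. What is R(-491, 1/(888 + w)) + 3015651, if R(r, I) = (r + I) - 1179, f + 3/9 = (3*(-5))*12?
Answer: 9659809108/3205 ≈ 3.0140e+6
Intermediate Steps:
f = -541/3 (f = -1/3 + (3*(-5))*12 = -1/3 - 15*12 = -1/3 - 180 = -541/3 ≈ -180.33)
w = 541/3 (w = -1*(-541/3) = 541/3 ≈ 180.33)
R(r, I) = -1179 + I + r (R(r, I) = (I + r) - 1179 = -1179 + I + r)
R(-491, 1/(888 + w)) + 3015651 = (-1179 + 1/(888 + 541/3) - 491) + 3015651 = (-1179 + 1/(3205/3) - 491) + 3015651 = (-1179 + 3/3205 - 491) + 3015651 = -5352347/3205 + 3015651 = 9659809108/3205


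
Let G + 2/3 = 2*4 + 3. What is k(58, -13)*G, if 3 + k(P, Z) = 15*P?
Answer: 8959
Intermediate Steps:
k(P, Z) = -3 + 15*P
G = 31/3 (G = -⅔ + (2*4 + 3) = -⅔ + (8 + 3) = -⅔ + 11 = 31/3 ≈ 10.333)
k(58, -13)*G = (-3 + 15*58)*(31/3) = (-3 + 870)*(31/3) = 867*(31/3) = 8959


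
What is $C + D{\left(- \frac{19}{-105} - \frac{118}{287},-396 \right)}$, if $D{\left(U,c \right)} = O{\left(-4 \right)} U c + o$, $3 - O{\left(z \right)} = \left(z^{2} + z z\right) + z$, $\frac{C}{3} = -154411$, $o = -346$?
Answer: $- \frac{133701233}{287} \approx -4.6586 \cdot 10^{5}$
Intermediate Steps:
$C = -463233$ ($C = 3 \left(-154411\right) = -463233$)
$O{\left(z \right)} = 3 - z - 2 z^{2}$ ($O{\left(z \right)} = 3 - \left(\left(z^{2} + z z\right) + z\right) = 3 - \left(\left(z^{2} + z^{2}\right) + z\right) = 3 - \left(2 z^{2} + z\right) = 3 - \left(z + 2 z^{2}\right) = 3 - z - 2 z^{2}$)
$D{\left(U,c \right)} = -346 - 25 U c$ ($D{\left(U,c \right)} = \left(3 - -4 - 2 \left(-4\right)^{2}\right) U c - 346 = \left(3 + 4 - 32\right) U c - 346 = - 25 U c - 346 = -346 - 25 U c$)
$C + D{\left(- \frac{19}{-105} - \frac{118}{287},-396 \right)} = -463233 - \left(346 + 25 \left(- \frac{19}{-105} - \frac{118}{287}\right) \left(-396\right)\right) = -463233 - \left(346 + 25 \left(\left(-19\right) \left(- \frac{1}{105}\right) - \frac{118}{287}\right) \left(-396\right)\right) = -463233 - \left(346 + 25 \left(\frac{19}{105} - \frac{118}{287}\right) \left(-396\right)\right) = -463233 - \left(346 - - \frac{654060}{287}\right) = -463233 - \frac{753362}{287} = - \frac{133701233}{287}$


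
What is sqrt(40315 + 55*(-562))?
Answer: 3*sqrt(1045) ≈ 96.979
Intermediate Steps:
sqrt(40315 + 55*(-562)) = sqrt(40315 - 30910) = sqrt(9405) = 3*sqrt(1045)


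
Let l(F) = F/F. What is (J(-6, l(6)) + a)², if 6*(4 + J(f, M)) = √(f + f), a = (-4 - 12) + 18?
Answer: (-6 + I*√3)²/9 ≈ 3.6667 - 2.3094*I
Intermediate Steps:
a = 2 (a = -16 + 18 = 2)
l(F) = 1
J(f, M) = -4 + √2*√f/6 (J(f, M) = -4 + √(f + f)/6 = -4 + √(2*f)/6 = -4 + (√2*√f)/6 = -4 + √2*√f/6)
(J(-6, l(6)) + a)² = ((-4 + √2*√(-6)/6) + 2)² = ((-4 + √2*(I*√6)/6) + 2)² = ((-4 + I*√3/3) + 2)² = (-2 + I*√3/3)²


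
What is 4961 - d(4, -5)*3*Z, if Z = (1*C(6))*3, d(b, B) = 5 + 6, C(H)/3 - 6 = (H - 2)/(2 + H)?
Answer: 6061/2 ≈ 3030.5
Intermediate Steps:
C(H) = 18 + 3*(-2 + H)/(2 + H) (C(H) = 18 + 3*((H - 2)/(2 + H)) = 18 + 3*((-2 + H)/(2 + H)) = 18 + 3*(-2 + H)/(2 + H))
d(b, B) = 11
Z = 117/2 (Z = (1*(3*(10 + 7*6)/(2 + 6)))*3 = (1*(3*(10 + 42)/8))*3 = (1*(3*(1/8)*52))*3 = (1*(39/2))*3 = (39/2)*3 = 117/2 ≈ 58.500)
4961 - d(4, -5)*3*Z = 4961 - 11*3*117/2 = 4961 - 33*117/2 = 4961 - 1*3861/2 = 4961 - 3861/2 = 6061/2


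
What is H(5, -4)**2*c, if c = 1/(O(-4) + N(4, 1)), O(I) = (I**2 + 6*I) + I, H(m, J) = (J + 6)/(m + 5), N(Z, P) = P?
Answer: -1/275 ≈ -0.0036364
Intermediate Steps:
H(m, J) = (6 + J)/(5 + m)
O(I) = I**2 + 7*I
c = -1/11 (c = 1/(-4*(7 - 4) + 1) = 1/(-4*3 + 1) = 1/(-12 + 1) = 1/(-11) = -1/11 ≈ -0.090909)
H(5, -4)**2*c = ((6 - 4)/(5 + 5))**2*(-1/11) = (2/10)**2*(-1/11) = ((1/10)*2)**2*(-1/11) = (1/5)**2*(-1/11) = (1/25)*(-1/11) = -1/275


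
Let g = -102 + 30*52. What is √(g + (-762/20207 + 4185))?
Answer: √19042565613/1837 ≈ 75.120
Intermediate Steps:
g = 1458 (g = -102 + 1560 = 1458)
√(g + (-762/20207 + 4185)) = √(1458 + (-762/20207 + 4185)) = √(1458 + 84565533/20207) = √(114027339/20207) = √19042565613/1837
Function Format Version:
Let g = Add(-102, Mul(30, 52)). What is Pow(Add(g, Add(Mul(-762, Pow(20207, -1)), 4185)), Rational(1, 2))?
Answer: Mul(Rational(1, 1837), Pow(19042565613, Rational(1, 2))) ≈ 75.120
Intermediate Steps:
g = 1458 (g = Add(-102, 1560) = 1458)
Pow(Add(g, Add(Mul(-762, Pow(20207, -1)), 4185)), Rational(1, 2)) = Pow(Add(1458, Add(Mul(-762, Pow(20207, -1)), 4185)), Rational(1, 2)) = Pow(Add(1458, Add(Mul(-762, Rational(1, 20207)), 4185)), Rational(1, 2)) = Pow(Add(1458, Add(Rational(-762, 20207), 4185)), Rational(1, 2)) = Pow(Add(1458, Rational(84565533, 20207)), Rational(1, 2)) = Pow(Rational(114027339, 20207), Rational(1, 2)) = Mul(Rational(1, 1837), Pow(19042565613, Rational(1, 2)))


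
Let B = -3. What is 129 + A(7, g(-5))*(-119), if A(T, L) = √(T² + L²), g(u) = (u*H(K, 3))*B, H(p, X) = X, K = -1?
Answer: 129 - 119*√2074 ≈ -5290.4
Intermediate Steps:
g(u) = -9*u (g(u) = (u*3)*(-3) = (3*u)*(-3) = -9*u)
A(T, L) = √(L² + T²)
129 + A(7, g(-5))*(-119) = 129 + √((-9*(-5))² + 7²)*(-119) = 129 + √(45² + 49)*(-119) = 129 + √(2025 + 49)*(-119) = 129 + √2074*(-119) = 129 - 119*√2074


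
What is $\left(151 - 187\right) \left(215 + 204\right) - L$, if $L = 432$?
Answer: $-15516$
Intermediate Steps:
$\left(151 - 187\right) \left(215 + 204\right) - L = \left(151 - 187\right) \left(215 + 204\right) - 432 = \left(-36\right) 419 - 432 = -15084 - 432 = -15516$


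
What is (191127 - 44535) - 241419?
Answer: -94827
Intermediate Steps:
(191127 - 44535) - 241419 = 146592 - 241419 = -94827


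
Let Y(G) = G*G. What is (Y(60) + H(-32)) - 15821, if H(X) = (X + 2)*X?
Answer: -11261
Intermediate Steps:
Y(G) = G²
H(X) = X*(2 + X) (H(X) = (2 + X)*X = X*(2 + X))
(Y(60) + H(-32)) - 15821 = (60² - 32*(2 - 32)) - 15821 = (3600 - 32*(-30)) - 15821 = (3600 + 960) - 15821 = 4560 - 15821 = -11261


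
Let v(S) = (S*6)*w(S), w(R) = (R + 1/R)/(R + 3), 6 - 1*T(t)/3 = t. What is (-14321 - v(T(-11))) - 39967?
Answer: -491194/9 ≈ -54577.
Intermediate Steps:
T(t) = 18 - 3*t
w(R) = (R + 1/R)/(3 + R)
v(S) = 6*(1 + S²)/(3 + S) (v(S) = (S*6)*((1 + S²)/(S*(3 + S))) = (6*S)*((1 + S²)/(S*(3 + S))) = 6*(1 + S²)/(3 + S))
(-14321 - v(T(-11))) - 39967 = (-14321 - 6*(1 + (18 - 3*(-11))²)/(3 + (18 - 3*(-11)))) - 39967 = (-14321 - 6*(1 + (18 + 33)²)/(3 + (18 + 33))) - 39967 = (-14321 - 6*(1 + 51²)/(3 + 51)) - 39967 = (-14321 - 6*(1 + 2601)/54) - 39967 = (-14321 - 6*2602/54) - 39967 = (-14321 - 1*2602/9) - 39967 = (-14321 - 2602/9) - 39967 = -131491/9 - 39967 = -491194/9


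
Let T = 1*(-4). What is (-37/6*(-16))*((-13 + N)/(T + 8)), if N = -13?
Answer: -1924/3 ≈ -641.33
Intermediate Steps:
T = -4
(-37/6*(-16))*((-13 + N)/(T + 8)) = (-37/6*(-16))*((-13 - 13)/(-4 + 8)) = (-37*⅙*(-16))*(-26/4) = (-37/6*(-16))*(-26*¼) = (296/3)*(-13/2) = -1924/3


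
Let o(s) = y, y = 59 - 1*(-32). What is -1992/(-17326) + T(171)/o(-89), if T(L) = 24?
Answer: 298548/788333 ≈ 0.37871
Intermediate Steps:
y = 91 (y = 59 + 32 = 91)
o(s) = 91
-1992/(-17326) + T(171)/o(-89) = -1992/(-17326) + 24/91 = -1992*(-1/17326) + 24*(1/91) = 996/8663 + 24/91 = 298548/788333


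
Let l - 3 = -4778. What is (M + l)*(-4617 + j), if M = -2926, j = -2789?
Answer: 57033606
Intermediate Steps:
l = -4775 (l = 3 - 4778 = -4775)
(M + l)*(-4617 + j) = (-2926 - 4775)*(-4617 - 2789) = -7701*(-7406) = 57033606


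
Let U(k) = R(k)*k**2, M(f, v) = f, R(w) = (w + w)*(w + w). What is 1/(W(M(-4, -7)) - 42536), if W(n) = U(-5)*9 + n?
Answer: -1/20040 ≈ -4.9900e-5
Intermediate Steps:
R(w) = 4*w**2 (R(w) = (2*w)*(2*w) = 4*w**2)
U(k) = 4*k**4 (U(k) = (4*k**2)*k**2 = 4*k**4)
W(n) = 22500 + n (W(n) = (4*(-5)**4)*9 + n = (4*625)*9 + n = 2500*9 + n = 22500 + n)
1/(W(M(-4, -7)) - 42536) = 1/((22500 - 4) - 42536) = 1/(22496 - 42536) = 1/(-20040) = -1/20040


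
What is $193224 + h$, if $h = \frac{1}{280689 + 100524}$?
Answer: $\frac{73659500713}{381213} \approx 1.9322 \cdot 10^{5}$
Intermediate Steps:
$h = \frac{1}{381213} \approx 2.6232 \cdot 10^{-6}$
$193224 + h = 193224 + \frac{1}{381213} = \frac{73659500713}{381213}$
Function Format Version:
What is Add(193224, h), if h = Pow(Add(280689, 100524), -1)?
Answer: Rational(73659500713, 381213) ≈ 1.9322e+5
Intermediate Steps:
h = Rational(1, 381213) (h = Pow(381213, -1) = Rational(1, 381213) ≈ 2.6232e-6)
Add(193224, h) = Add(193224, Rational(1, 381213)) = Rational(73659500713, 381213)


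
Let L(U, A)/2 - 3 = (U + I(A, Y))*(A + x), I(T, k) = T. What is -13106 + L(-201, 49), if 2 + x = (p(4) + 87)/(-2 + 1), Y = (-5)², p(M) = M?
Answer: 276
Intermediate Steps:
Y = 25
x = -93 (x = -2 + (4 + 87)/(-2 + 1) = -2 + 91/(-1) = -2 + 91*(-1) = -2 - 91 = -93)
L(U, A) = 6 + 2*(-93 + A)*(A + U) (L(U, A) = 6 + 2*((U + A)*(A - 93)) = 6 + 2*((A + U)*(-93 + A)) = 6 + 2*((-93 + A)*(A + U)) = 6 + 2*(-93 + A)*(A + U))
-13106 + L(-201, 49) = -13106 + (6 - 186*49 - 186*(-201) + 2*49² + 2*49*(-201)) = -13106 + (6 - 9114 + 37386 + 2*2401 - 19698) = -13106 + (6 - 9114 + 37386 + 4802 - 19698) = -13106 + 13382 = 276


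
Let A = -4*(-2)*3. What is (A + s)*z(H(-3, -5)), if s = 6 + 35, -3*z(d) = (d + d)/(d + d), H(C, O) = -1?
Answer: -65/3 ≈ -21.667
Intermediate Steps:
A = 24 (A = 8*3 = 24)
z(d) = -⅓ (z(d) = -(d + d)/(3*(d + d)) = -2*d/(3*(2*d)) = -2*d*1/(2*d)/3 = -⅓*1 = -⅓)
s = 41
(A + s)*z(H(-3, -5)) = (24 + 41)*(-⅓) = 65*(-⅓) = -65/3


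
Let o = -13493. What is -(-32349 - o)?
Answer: 18856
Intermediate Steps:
-(-32349 - o) = -(-32349 - 1*(-13493)) = -(-32349 + 13493) = -1*(-18856) = 18856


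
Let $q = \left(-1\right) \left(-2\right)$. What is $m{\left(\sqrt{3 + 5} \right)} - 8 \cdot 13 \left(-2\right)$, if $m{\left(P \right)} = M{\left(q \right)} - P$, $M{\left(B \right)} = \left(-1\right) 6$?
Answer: $202 - 2 \sqrt{2} \approx 199.17$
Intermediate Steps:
$q = 2$
$M{\left(B \right)} = -6$
$m{\left(P \right)} = -6 - P$
$m{\left(\sqrt{3 + 5} \right)} - 8 \cdot 13 \left(-2\right) = \left(-6 - \sqrt{3 + 5}\right) - 8 \cdot 13 \left(-2\right) = \left(-6 - \sqrt{8}\right) - -208 = \left(-6 - 2 \sqrt{2}\right) + 208 = 202 - 2 \sqrt{2}$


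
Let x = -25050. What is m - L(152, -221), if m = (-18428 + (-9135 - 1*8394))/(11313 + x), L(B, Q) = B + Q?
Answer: 983810/13737 ≈ 71.618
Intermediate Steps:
m = 35957/13737 (m = (-18428 + (-9135 - 1*8394))/(11313 - 25050) = (-18428 + (-9135 - 8394))/(-13737) = (-18428 - 17529)*(-1/13737) = -35957*(-1/13737) = 35957/13737 ≈ 2.6175)
m - L(152, -221) = 35957/13737 - (152 - 221) = 35957/13737 - 1*(-69) = 35957/13737 + 69 = 983810/13737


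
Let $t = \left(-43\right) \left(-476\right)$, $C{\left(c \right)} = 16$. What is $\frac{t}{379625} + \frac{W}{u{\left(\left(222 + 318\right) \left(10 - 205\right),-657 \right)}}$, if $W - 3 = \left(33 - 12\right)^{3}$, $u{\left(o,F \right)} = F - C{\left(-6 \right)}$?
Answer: $- \frac{3503071036}{255487625} \approx -13.711$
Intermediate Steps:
$u{\left(o,F \right)} = -16 + F$ ($u{\left(o,F \right)} = F - 16 = -16 + F$)
$W = 9264$ ($W = 3 + \left(33 - 12\right)^{3} = 3 + 21^{3} = 3 + 9261 = 9264$)
$t = 20468$
$\frac{t}{379625} + \frac{W}{u{\left(\left(222 + 318\right) \left(10 - 205\right),-657 \right)}} = \frac{20468}{379625} + \frac{9264}{-16 - 657} = 20468 \cdot \frac{1}{379625} + \frac{9264}{-673} = \frac{20468}{379625} + 9264 \left(- \frac{1}{673}\right) = \frac{20468}{379625} - \frac{9264}{673} = - \frac{3503071036}{255487625}$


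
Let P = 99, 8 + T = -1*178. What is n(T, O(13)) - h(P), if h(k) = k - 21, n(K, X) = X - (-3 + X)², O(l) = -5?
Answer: -147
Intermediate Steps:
T = -186 (T = -8 - 1*178 = -8 - 178 = -186)
h(k) = -21 + k
n(T, O(13)) - h(P) = (-5 - (-3 - 5)²) - (-21 + 99) = (-5 - 1*(-8)²) - 1*78 = (-5 - 1*64) - 78 = (-5 - 64) - 78 = -69 - 78 = -147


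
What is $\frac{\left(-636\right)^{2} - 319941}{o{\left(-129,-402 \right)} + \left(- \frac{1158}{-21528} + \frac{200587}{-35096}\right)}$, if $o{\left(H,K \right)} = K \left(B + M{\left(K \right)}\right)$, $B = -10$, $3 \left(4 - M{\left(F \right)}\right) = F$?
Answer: $- \frac{2661885425160}{1620070332229} \approx -1.6431$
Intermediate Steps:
$M{\left(F \right)} = 4 - \frac{F}{3}$
$o{\left(H,K \right)} = K \left(-6 - \frac{K}{3}\right)$ ($o{\left(H,K \right)} = K \left(-10 - \left(-4 + \frac{K}{3}\right)\right) = K \left(-6 - \frac{K}{3}\right)$)
$\frac{\left(-636\right)^{2} - 319941}{o{\left(-129,-402 \right)} + \left(- \frac{1158}{-21528} + \frac{200587}{-35096}\right)} = \frac{\left(-636\right)^{2} - 319941}{\left(- \frac{1}{3}\right) \left(-402\right) \left(18 - 402\right) + \left(- \frac{1158}{-21528} + \frac{200587}{-35096}\right)} = \frac{404496 - 319941}{\left(- \frac{1}{3}\right) \left(-402\right) \left(-384\right) + \left(\left(-1158\right) \left(- \frac{1}{21528}\right) + 200587 \left(- \frac{1}{35096}\right)\right)} = \frac{84555}{-51456 + \left(\frac{193}{3588} - \frac{200587}{35096}\right)} = \frac{84555}{-51456 - \frac{178233157}{31481112}} = \frac{84555}{- \frac{1620070332229}{31481112}} = 84555 \left(- \frac{31481112}{1620070332229}\right) = - \frac{2661885425160}{1620070332229}$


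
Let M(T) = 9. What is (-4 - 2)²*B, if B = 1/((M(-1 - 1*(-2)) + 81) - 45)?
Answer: ⅘ ≈ 0.80000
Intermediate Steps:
B = 1/45 (B = 1/((9 + 81) - 45) = 1/(90 - 45) = 1/45 ≈ 0.022222)
(-4 - 2)²*B = (-4 - 2)²*(1/45) = (-6)²*(1/45) = 36*(1/45) = ⅘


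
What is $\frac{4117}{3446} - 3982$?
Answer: $- \frac{13717855}{3446} \approx -3980.8$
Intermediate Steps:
$\frac{4117}{3446} - 3982 = - \frac{13717855}{3446}$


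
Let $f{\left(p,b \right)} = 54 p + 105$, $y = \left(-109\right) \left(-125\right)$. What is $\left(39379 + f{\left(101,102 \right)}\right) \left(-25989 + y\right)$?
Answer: $-555613432$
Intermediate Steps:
$y = 13625$
$f{\left(p,b \right)} = 105 + 54 p$
$\left(39379 + f{\left(101,102 \right)}\right) \left(-25989 + y\right) = \left(39379 + \left(105 + 54 \cdot 101\right)\right) \left(-25989 + 13625\right) = \left(39379 + \left(105 + 5454\right)\right) \left(-12364\right) = \left(39379 + 5559\right) \left(-12364\right) = 44938 \left(-12364\right) = -555613432$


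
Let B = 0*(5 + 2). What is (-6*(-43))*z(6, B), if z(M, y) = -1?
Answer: -258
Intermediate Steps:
B = 0 (B = 0*7 = 0)
(-6*(-43))*z(6, B) = -6*(-43)*(-1) = 258*(-1) = -258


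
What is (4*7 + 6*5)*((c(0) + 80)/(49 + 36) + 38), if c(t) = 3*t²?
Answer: 38396/17 ≈ 2258.6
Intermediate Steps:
(4*7 + 6*5)*((c(0) + 80)/(49 + 36) + 38) = (4*7 + 6*5)*((3*0² + 80)/(49 + 36) + 38) = (28 + 30)*((3*0 + 80)/85 + 38) = 58*((0 + 80)*(1/85) + 38) = 58*(80*(1/85) + 38) = 58*(16/17 + 38) = 58*(662/17) = 38396/17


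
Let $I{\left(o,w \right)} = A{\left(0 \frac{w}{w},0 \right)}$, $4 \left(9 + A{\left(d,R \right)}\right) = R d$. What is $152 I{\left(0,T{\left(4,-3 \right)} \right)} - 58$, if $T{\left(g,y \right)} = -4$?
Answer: $-1426$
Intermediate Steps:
$A{\left(d,R \right)} = -9 + \frac{R d}{4}$
$I{\left(o,w \right)} = -9$ ($I{\left(o,w \right)} = -9 + \frac{1}{4} \cdot 0 \cdot 0 \frac{w}{w} = -9 + \frac{1}{4} \cdot 0 \cdot 0 \cdot 1 = -9 + \frac{1}{4} \cdot 0 \cdot 0 = -9 + 0 = -9$)
$152 I{\left(0,T{\left(4,-3 \right)} \right)} - 58 = 152 \left(-9\right) - 58 = -1368 - 58 = -1426$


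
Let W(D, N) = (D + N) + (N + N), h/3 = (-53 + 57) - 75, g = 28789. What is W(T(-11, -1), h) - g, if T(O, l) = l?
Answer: -29429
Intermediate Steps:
h = -213 (h = 3*((-53 + 57) - 75) = 3*(4 - 75) = 3*(-71) = -213)
W(D, N) = D + 3*N (W(D, N) = (D + N) + 2*N = D + 3*N)
W(T(-11, -1), h) - g = (-1 + 3*(-213)) - 1*28789 = (-1 - 639) - 28789 = -640 - 28789 = -29429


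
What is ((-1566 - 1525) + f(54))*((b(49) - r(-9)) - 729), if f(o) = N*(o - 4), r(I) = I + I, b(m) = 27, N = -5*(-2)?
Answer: 1772244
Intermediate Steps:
N = 10
r(I) = 2*I
f(o) = -40 + 10*o (f(o) = 10*(o - 4) = 10*(-4 + o) = -40 + 10*o)
((-1566 - 1525) + f(54))*((b(49) - r(-9)) - 729) = ((-1566 - 1525) + (-40 + 10*54))*((27 - 2*(-9)) - 729) = (-3091 + (-40 + 540))*((27 - 1*(-18)) - 729) = (-3091 + 500)*((27 + 18) - 729) = -2591*(45 - 729) = -2591*(-684) = 1772244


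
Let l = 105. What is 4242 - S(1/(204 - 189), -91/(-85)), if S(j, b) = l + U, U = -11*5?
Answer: 4192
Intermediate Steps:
U = -55
S(j, b) = 50 (S(j, b) = 105 - 55 = 50)
4242 - S(1/(204 - 189), -91/(-85)) = 4242 - 1*50 = 4242 - 50 = 4192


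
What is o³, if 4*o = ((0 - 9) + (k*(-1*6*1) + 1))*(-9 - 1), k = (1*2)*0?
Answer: 8000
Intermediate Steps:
k = 0 (k = 2*0 = 0)
o = 20 (o = (((0 - 9) + (0*(-1*6*1) + 1))*(-9 - 1))/4 = ((-9 + (0*(-6*1) + 1))*(-10))/4 = ((-9 + (0*(-6) + 1))*(-10))/4 = ((-9 + (0 + 1))*(-10))/4 = ((-9 + 1)*(-10))/4 = (-8*(-10))/4 = (¼)*80 = 20)
o³ = 20³ = 8000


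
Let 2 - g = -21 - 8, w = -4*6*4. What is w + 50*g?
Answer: 1454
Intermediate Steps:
w = -96 (w = -24*4 = -96)
g = 31 (g = 2 - (-21 - 8) = 2 - 1*(-29) = 2 + 29 = 31)
w + 50*g = -96 + 50*31 = -96 + 1550 = 1454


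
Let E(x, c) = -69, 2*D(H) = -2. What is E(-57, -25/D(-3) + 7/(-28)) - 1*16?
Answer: -85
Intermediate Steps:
D(H) = -1 (D(H) = (½)*(-2) = -1)
E(-57, -25/D(-3) + 7/(-28)) - 1*16 = -69 - 1*16 = -69 - 16 = -85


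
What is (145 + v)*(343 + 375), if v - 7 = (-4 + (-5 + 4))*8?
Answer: 80416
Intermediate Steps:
v = -33 (v = 7 + (-4 + (-5 + 4))*8 = 7 + (-4 - 1)*8 = 7 - 5*8 = 7 - 40 = -33)
(145 + v)*(343 + 375) = (145 - 33)*(343 + 375) = 112*718 = 80416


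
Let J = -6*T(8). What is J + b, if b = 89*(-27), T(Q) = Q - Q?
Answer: -2403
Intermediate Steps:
T(Q) = 0
b = -2403
J = 0 (J = -6*0 = 0)
J + b = 0 - 2403 = -2403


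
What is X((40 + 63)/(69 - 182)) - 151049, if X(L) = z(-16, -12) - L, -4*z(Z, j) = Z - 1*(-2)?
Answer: -34136077/226 ≈ -1.5104e+5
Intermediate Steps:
z(Z, j) = -½ - Z/4 (z(Z, j) = -(Z - 1*(-2))/4 = -(Z + 2)/4 = -(2 + Z)/4 = -½ - Z/4)
X(L) = 7/2 - L (X(L) = (-½ - ¼*(-16)) - L = (-½ + 4) - L = 7/2 - L)
X((40 + 63)/(69 - 182)) - 151049 = (7/2 - (40 + 63)/(69 - 182)) - 151049 = (7/2 - 103/(-113)) - 151049 = (7/2 - 103*(-1)/113) - 151049 = (7/2 - 1*(-103/113)) - 151049 = (7/2 + 103/113) - 151049 = 997/226 - 151049 = -34136077/226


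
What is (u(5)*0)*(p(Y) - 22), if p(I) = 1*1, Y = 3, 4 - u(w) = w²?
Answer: 0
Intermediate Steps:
u(w) = 4 - w²
p(I) = 1
(u(5)*0)*(p(Y) - 22) = ((4 - 1*5²)*0)*(1 - 22) = ((4 - 1*25)*0)*(-21) = ((4 - 25)*0)*(-21) = -21*0*(-21) = 0*(-21) = 0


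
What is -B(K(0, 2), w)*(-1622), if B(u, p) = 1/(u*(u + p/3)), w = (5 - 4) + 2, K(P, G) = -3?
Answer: 811/3 ≈ 270.33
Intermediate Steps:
w = 3 (w = 1 + 2 = 3)
B(u, p) = 1/(u*(u + p/3)) (B(u, p) = 1/(u*(u + p*(⅓))) = 1/(u*(u + p/3)))
-B(K(0, 2), w)*(-1622) = -3/((-3)*(3 + 3*(-3)))*(-1622) = -3*(-1)/(3*(3 - 9))*(-1622) = -3*(-1)/(3*(-6))*(-1622) = -3*(-1)*(-1)/(3*6)*(-1622) = -1*⅙*(-1622) = -⅙*(-1622) = 811/3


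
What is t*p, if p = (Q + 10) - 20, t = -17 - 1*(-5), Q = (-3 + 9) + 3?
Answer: 12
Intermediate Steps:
Q = 9 (Q = 6 + 3 = 9)
t = -12 (t = -17 + 5 = -12)
p = -1 (p = (9 + 10) - 20 = 19 - 20 = -1)
t*p = -12*(-1) = 12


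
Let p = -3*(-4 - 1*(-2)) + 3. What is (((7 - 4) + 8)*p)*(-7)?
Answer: -693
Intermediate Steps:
p = 9 (p = -3*(-4 + 2) + 3 = -3*(-2) + 3 = 6 + 3 = 9)
(((7 - 4) + 8)*p)*(-7) = (((7 - 4) + 8)*9)*(-7) = ((3 + 8)*9)*(-7) = (11*9)*(-7) = 99*(-7) = -693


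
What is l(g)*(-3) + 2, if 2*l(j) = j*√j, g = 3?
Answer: 2 - 9*√3/2 ≈ -5.7942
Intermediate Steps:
l(j) = j^(3/2)/2 (l(j) = (j*√j)/2 = j^(3/2)/2)
l(g)*(-3) + 2 = (3^(3/2)/2)*(-3) + 2 = ((3*√3)/2)*(-3) + 2 = (3*√3/2)*(-3) + 2 = -9*√3/2 + 2 = 2 - 9*√3/2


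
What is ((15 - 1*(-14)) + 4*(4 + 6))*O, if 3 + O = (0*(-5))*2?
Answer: -207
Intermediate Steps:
O = -3 (O = -3 + (0*(-5))*2 = -3 + 0*2 = -3 + 0 = -3)
((15 - 1*(-14)) + 4*(4 + 6))*O = ((15 - 1*(-14)) + 4*(4 + 6))*(-3) = ((15 + 14) + 4*10)*(-3) = (29 + 40)*(-3) = 69*(-3) = -207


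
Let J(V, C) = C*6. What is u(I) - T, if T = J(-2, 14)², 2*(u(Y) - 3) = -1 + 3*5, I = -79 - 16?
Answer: -7046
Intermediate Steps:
I = -95
u(Y) = 10 (u(Y) = 3 + (-1 + 3*5)/2 = 3 + (-1 + 15)/2 = 3 + (½)*14 = 3 + 7 = 10)
J(V, C) = 6*C
T = 7056 (T = (6*14)² = 84² = 7056)
u(I) - T = 10 - 1*7056 = 10 - 7056 = -7046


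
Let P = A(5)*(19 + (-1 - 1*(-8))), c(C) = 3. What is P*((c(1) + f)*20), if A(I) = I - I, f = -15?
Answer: 0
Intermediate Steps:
A(I) = 0
P = 0 (P = 0*(19 + (-1 - 1*(-8))) = 0*(19 + (-1 + 8)) = 0*(19 + 7) = 0*26 = 0)
P*((c(1) + f)*20) = 0*((3 - 15)*20) = 0*(-12*20) = 0*(-240) = 0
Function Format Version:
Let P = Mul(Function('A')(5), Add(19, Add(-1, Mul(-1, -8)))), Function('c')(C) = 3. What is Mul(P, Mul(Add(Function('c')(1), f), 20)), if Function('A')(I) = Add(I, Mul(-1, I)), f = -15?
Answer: 0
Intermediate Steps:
Function('A')(I) = 0
P = 0 (P = Mul(0, Add(19, Add(-1, Mul(-1, -8)))) = Mul(0, Add(19, Add(-1, 8))) = Mul(0, Add(19, 7)) = Mul(0, 26) = 0)
Mul(P, Mul(Add(Function('c')(1), f), 20)) = Mul(0, Mul(Add(3, -15), 20)) = Mul(0, Mul(-12, 20)) = Mul(0, -240) = 0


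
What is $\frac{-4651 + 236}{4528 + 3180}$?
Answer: $- \frac{4415}{7708} \approx -0.57278$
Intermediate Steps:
$\frac{-4651 + 236}{4528 + 3180} = - \frac{4415}{7708}$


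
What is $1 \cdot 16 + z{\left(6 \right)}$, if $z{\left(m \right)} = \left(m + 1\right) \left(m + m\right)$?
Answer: $100$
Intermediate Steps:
$z{\left(m \right)} = 2 m \left(1 + m\right)$ ($z{\left(m \right)} = \left(1 + m\right) 2 m = 2 m \left(1 + m\right)$)
$1 \cdot 16 + z{\left(6 \right)} = 1 \cdot 16 + 2 \cdot 6 \left(1 + 6\right) = 16 + 2 \cdot 6 \cdot 7 = 16 + 84 = 100$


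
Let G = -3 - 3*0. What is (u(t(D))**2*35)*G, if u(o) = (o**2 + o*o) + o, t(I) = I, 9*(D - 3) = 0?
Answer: -46305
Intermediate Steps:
D = 3 (D = 3 + (1/9)*0 = 3 + 0 = 3)
u(o) = o + 2*o**2 (u(o) = (o**2 + o**2) + o = 2*o**2 + o = o + 2*o**2)
G = -3 (G = -3 + 0 = -3)
(u(t(D))**2*35)*G = ((3*(1 + 2*3))**2*35)*(-3) = ((3*(1 + 6))**2*35)*(-3) = ((3*7)**2*35)*(-3) = (21**2*35)*(-3) = (441*35)*(-3) = 15435*(-3) = -46305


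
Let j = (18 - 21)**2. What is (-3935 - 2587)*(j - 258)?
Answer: 1623978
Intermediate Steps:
j = 9 (j = (-3)**2 = 9)
(-3935 - 2587)*(j - 258) = (-3935 - 2587)*(9 - 258) = -6522*(-249) = 1623978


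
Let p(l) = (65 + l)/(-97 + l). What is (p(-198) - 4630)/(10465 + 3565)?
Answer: -59379/179950 ≈ -0.32998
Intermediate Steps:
p(l) = (65 + l)/(-97 + l)
(p(-198) - 4630)/(10465 + 3565) = ((65 - 198)/(-97 - 198) - 4630)/(10465 + 3565) = (-133/(-295) - 4630)/14030 = (-1/295*(-133) - 4630)*(1/14030) = (133/295 - 4630)*(1/14030) = -1365717/295*1/14030 = -59379/179950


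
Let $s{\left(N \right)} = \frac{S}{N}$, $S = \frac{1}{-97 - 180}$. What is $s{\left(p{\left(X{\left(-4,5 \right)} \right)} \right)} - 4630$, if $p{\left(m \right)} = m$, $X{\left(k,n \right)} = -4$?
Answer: $- \frac{5130039}{1108} \approx -4630.0$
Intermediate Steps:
$S = - \frac{1}{277}$ ($S = \frac{1}{-277} = - \frac{1}{277} \approx -0.0036101$)
$s{\left(N \right)} = - \frac{1}{277 N}$
$s{\left(p{\left(X{\left(-4,5 \right)} \right)} \right)} - 4630 = - \frac{1}{277 \left(-4\right)} - 4630 = \left(- \frac{1}{277}\right) \left(- \frac{1}{4}\right) - 4630 = \frac{1}{1108} - 4630 = - \frac{5130039}{1108}$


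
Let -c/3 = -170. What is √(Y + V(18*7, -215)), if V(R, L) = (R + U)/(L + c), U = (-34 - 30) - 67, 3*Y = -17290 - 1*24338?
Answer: 3*I*√5366935/59 ≈ 117.8*I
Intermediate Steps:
c = 510 (c = -3*(-170) = 510)
Y = -13876 (Y = (-17290 - 1*24338)/3 = (-17290 - 24338)/3 = (⅓)*(-41628) = -13876)
U = -131 (U = -64 - 67 = -131)
V(R, L) = (-131 + R)/(510 + L) (V(R, L) = (R - 131)/(L + 510) = (-131 + R)/(510 + L))
√(Y + V(18*7, -215)) = √(-13876 + (-131 + 18*7)/(510 - 215)) = √(-13876 + (-131 + 126)/295) = √(-13876 + (1/295)*(-5)) = √(-13876 - 1/59) = √(-818685/59) = 3*I*√5366935/59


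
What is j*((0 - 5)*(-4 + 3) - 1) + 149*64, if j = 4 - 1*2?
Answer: 9544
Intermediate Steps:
j = 2 (j = 4 - 2 = 2)
j*((0 - 5)*(-4 + 3) - 1) + 149*64 = 2*((0 - 5)*(-4 + 3) - 1) + 149*64 = 2*(-5*(-1) - 1) + 9536 = 2*(5 - 1) + 9536 = 2*4 + 9536 = 8 + 9536 = 9544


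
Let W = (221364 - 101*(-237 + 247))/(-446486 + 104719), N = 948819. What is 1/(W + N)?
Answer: 341767/324274802819 ≈ 1.0539e-6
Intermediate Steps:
W = -220354/341767 (W = (221364 - 101*10)/(-341767) = (221364 - 1010)*(-1/341767) = 220354*(-1/341767) = -220354/341767 ≈ -0.64475)
1/(W + N) = 1/(-220354/341767 + 948819) = 1/(324274802819/341767) = 341767/324274802819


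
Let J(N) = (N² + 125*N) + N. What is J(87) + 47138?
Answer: 65669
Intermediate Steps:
J(N) = N² + 126*N
J(87) + 47138 = 87*(126 + 87) + 47138 = 87*213 + 47138 = 18531 + 47138 = 65669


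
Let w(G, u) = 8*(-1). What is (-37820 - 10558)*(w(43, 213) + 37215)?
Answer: -1800000246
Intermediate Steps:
w(G, u) = -8
(-37820 - 10558)*(w(43, 213) + 37215) = (-37820 - 10558)*(-8 + 37215) = -48378*37207 = -1800000246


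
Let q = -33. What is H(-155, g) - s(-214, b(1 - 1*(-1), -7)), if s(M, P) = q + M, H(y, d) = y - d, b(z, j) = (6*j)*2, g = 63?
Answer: 29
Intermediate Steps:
b(z, j) = 12*j
s(M, P) = -33 + M
H(-155, g) - s(-214, b(1 - 1*(-1), -7)) = (-155 - 1*63) - (-33 - 214) = (-155 - 63) - 1*(-247) = -218 + 247 = 29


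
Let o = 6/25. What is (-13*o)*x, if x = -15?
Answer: 234/5 ≈ 46.800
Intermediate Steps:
o = 6/25 (o = 6*(1/25) = 6/25 ≈ 0.24000)
(-13*o)*x = -13*6/25*(-15) = -78/25*(-15) = 234/5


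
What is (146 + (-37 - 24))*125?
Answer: 10625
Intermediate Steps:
(146 + (-37 - 24))*125 = (146 - 61)*125 = 85*125 = 10625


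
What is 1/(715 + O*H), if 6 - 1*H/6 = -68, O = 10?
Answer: 1/5155 ≈ 0.00019399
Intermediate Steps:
H = 444 (H = 36 - 6*(-68) = 36 + 408 = 444)
1/(715 + O*H) = 1/(715 + 10*444) = 1/(715 + 4440) = 1/5155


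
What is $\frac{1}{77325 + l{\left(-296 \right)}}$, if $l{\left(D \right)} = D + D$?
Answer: $\frac{1}{76733} \approx 1.3032 \cdot 10^{-5}$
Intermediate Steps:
$l{\left(D \right)} = 2 D$
$\frac{1}{77325 + l{\left(-296 \right)}} = \frac{1}{77325 + 2 \left(-296\right)} = \frac{1}{77325 - 592} = \frac{1}{76733}$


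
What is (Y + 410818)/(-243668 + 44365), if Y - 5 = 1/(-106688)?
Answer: -43829884223/21263238464 ≈ -2.0613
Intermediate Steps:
Y = 533439/106688 (Y = 5 + 1/(-106688) = 5 - 1/106688 = 533439/106688 ≈ 5.0000)
(Y + 410818)/(-243668 + 44365) = (533439/106688 + 410818)/(-243668 + 44365) = (43829884223/106688)/(-199303) = (43829884223/106688)*(-1/199303) = -43829884223/21263238464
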